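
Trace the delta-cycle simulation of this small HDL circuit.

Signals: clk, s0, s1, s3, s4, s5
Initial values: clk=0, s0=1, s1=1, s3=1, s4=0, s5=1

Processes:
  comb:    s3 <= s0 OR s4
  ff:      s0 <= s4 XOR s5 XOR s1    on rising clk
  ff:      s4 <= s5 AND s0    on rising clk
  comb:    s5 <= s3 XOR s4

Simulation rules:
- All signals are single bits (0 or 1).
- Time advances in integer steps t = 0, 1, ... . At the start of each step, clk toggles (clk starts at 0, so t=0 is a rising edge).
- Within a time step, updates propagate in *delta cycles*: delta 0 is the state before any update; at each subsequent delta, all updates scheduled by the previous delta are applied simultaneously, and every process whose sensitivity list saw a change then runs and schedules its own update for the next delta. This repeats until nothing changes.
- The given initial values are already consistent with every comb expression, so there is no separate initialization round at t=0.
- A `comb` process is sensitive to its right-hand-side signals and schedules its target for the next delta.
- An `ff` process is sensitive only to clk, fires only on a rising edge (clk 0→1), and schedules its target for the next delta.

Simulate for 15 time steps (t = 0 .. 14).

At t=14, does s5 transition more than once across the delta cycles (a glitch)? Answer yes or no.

[bits: s3,clk,s4,s5,s0,s1]
t=0: Δ0=100111 Δ1=110111 Δ2=111101 Δ3=111001 | 3Δ
t=1: Δ0=111001 Δ1=101001 | 1Δ
t=2: Δ0=101001 Δ1=111001 Δ2=110001 Δ3=010101 Δ4=010001 | 4Δ
t=3: Δ0=010001 Δ1=000001 | 1Δ
t=4: Δ0=000001 Δ1=010001 Δ2=010011 Δ3=110011 Δ4=110111 | 4Δ
t=5: Δ0=110111 Δ1=100111 | 1Δ
t=6: Δ0=100111 Δ1=110111 Δ2=111101 Δ3=111001 | 3Δ
t=7: Δ0=111001 Δ1=101001 | 1Δ
t=8: Δ0=101001 Δ1=111001 Δ2=110001 Δ3=010101 Δ4=010001 | 4Δ
t=9: Δ0=010001 Δ1=000001 | 1Δ
t=10: Δ0=000001 Δ1=010001 Δ2=010011 Δ3=110011 Δ4=110111 | 4Δ
t=11: Δ0=110111 Δ1=100111 | 1Δ
t=12: Δ0=100111 Δ1=110111 Δ2=111101 Δ3=111001 | 3Δ
t=13: Δ0=111001 Δ1=101001 | 1Δ
t=14: Δ0=101001 Δ1=111001 Δ2=110001 Δ3=010101 Δ4=010001 | 4Δ

yes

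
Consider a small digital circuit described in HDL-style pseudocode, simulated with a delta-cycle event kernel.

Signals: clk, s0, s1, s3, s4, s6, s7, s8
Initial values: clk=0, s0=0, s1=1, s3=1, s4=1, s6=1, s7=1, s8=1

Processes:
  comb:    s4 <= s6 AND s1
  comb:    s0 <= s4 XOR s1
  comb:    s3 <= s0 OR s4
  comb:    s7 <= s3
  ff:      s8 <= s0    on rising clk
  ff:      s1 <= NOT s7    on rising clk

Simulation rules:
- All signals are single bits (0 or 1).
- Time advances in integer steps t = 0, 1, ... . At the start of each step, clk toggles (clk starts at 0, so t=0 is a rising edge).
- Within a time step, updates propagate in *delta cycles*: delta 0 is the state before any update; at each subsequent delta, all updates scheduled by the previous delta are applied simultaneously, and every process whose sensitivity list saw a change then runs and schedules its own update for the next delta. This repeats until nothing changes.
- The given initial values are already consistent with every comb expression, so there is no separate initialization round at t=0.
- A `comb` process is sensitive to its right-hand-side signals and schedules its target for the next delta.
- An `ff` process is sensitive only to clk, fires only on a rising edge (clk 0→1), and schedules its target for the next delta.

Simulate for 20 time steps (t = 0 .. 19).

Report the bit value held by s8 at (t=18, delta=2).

t0.Δ0 s3=1 s0=0 s6=1 clk=0 s7=1 s8=1 s1=1 s4=1
t0.Δ1 s3=1 s0=0 s6=1 clk=1 s7=1 s8=1 s1=1 s4=1
t0.Δ2 s3=1 s0=0 s6=1 clk=1 s7=1 s8=0 s1=0 s4=1
t0.Δ3 s3=1 s0=1 s6=1 clk=1 s7=1 s8=0 s1=0 s4=0
t0.Δ4 s3=1 s0=0 s6=1 clk=1 s7=1 s8=0 s1=0 s4=0
t0.Δ5 s3=0 s0=0 s6=1 clk=1 s7=1 s8=0 s1=0 s4=0
t0.Δ6 s3=0 s0=0 s6=1 clk=1 s7=0 s8=0 s1=0 s4=0
t1.Δ0 s3=0 s0=0 s6=1 clk=1 s7=0 s8=0 s1=0 s4=0
t1.Δ1 s3=0 s0=0 s6=1 clk=0 s7=0 s8=0 s1=0 s4=0
t2.Δ0 s3=0 s0=0 s6=1 clk=0 s7=0 s8=0 s1=0 s4=0
t2.Δ1 s3=0 s0=0 s6=1 clk=1 s7=0 s8=0 s1=0 s4=0
t2.Δ2 s3=0 s0=0 s6=1 clk=1 s7=0 s8=0 s1=1 s4=0
t2.Δ3 s3=0 s0=1 s6=1 clk=1 s7=0 s8=0 s1=1 s4=1
t2.Δ4 s3=1 s0=0 s6=1 clk=1 s7=0 s8=0 s1=1 s4=1
t2.Δ5 s3=1 s0=0 s6=1 clk=1 s7=1 s8=0 s1=1 s4=1
t3.Δ0 s3=1 s0=0 s6=1 clk=1 s7=1 s8=0 s1=1 s4=1
t3.Δ1 s3=1 s0=0 s6=1 clk=0 s7=1 s8=0 s1=1 s4=1
t4.Δ0 s3=1 s0=0 s6=1 clk=0 s7=1 s8=0 s1=1 s4=1
t4.Δ1 s3=1 s0=0 s6=1 clk=1 s7=1 s8=0 s1=1 s4=1
t4.Δ2 s3=1 s0=0 s6=1 clk=1 s7=1 s8=0 s1=0 s4=1
t4.Δ3 s3=1 s0=1 s6=1 clk=1 s7=1 s8=0 s1=0 s4=0
t4.Δ4 s3=1 s0=0 s6=1 clk=1 s7=1 s8=0 s1=0 s4=0
t4.Δ5 s3=0 s0=0 s6=1 clk=1 s7=1 s8=0 s1=0 s4=0
t4.Δ6 s3=0 s0=0 s6=1 clk=1 s7=0 s8=0 s1=0 s4=0
t5.Δ0 s3=0 s0=0 s6=1 clk=1 s7=0 s8=0 s1=0 s4=0
t5.Δ1 s3=0 s0=0 s6=1 clk=0 s7=0 s8=0 s1=0 s4=0
t6.Δ0 s3=0 s0=0 s6=1 clk=0 s7=0 s8=0 s1=0 s4=0
t6.Δ1 s3=0 s0=0 s6=1 clk=1 s7=0 s8=0 s1=0 s4=0
t6.Δ2 s3=0 s0=0 s6=1 clk=1 s7=0 s8=0 s1=1 s4=0
t6.Δ3 s3=0 s0=1 s6=1 clk=1 s7=0 s8=0 s1=1 s4=1
t6.Δ4 s3=1 s0=0 s6=1 clk=1 s7=0 s8=0 s1=1 s4=1
t6.Δ5 s3=1 s0=0 s6=1 clk=1 s7=1 s8=0 s1=1 s4=1
t7.Δ0 s3=1 s0=0 s6=1 clk=1 s7=1 s8=0 s1=1 s4=1
t7.Δ1 s3=1 s0=0 s6=1 clk=0 s7=1 s8=0 s1=1 s4=1
t8.Δ0 s3=1 s0=0 s6=1 clk=0 s7=1 s8=0 s1=1 s4=1
t8.Δ1 s3=1 s0=0 s6=1 clk=1 s7=1 s8=0 s1=1 s4=1
t8.Δ2 s3=1 s0=0 s6=1 clk=1 s7=1 s8=0 s1=0 s4=1
t8.Δ3 s3=1 s0=1 s6=1 clk=1 s7=1 s8=0 s1=0 s4=0
t8.Δ4 s3=1 s0=0 s6=1 clk=1 s7=1 s8=0 s1=0 s4=0
t8.Δ5 s3=0 s0=0 s6=1 clk=1 s7=1 s8=0 s1=0 s4=0
t8.Δ6 s3=0 s0=0 s6=1 clk=1 s7=0 s8=0 s1=0 s4=0
t9.Δ0 s3=0 s0=0 s6=1 clk=1 s7=0 s8=0 s1=0 s4=0
t9.Δ1 s3=0 s0=0 s6=1 clk=0 s7=0 s8=0 s1=0 s4=0
t10.Δ0 s3=0 s0=0 s6=1 clk=0 s7=0 s8=0 s1=0 s4=0
t10.Δ1 s3=0 s0=0 s6=1 clk=1 s7=0 s8=0 s1=0 s4=0
t10.Δ2 s3=0 s0=0 s6=1 clk=1 s7=0 s8=0 s1=1 s4=0
t10.Δ3 s3=0 s0=1 s6=1 clk=1 s7=0 s8=0 s1=1 s4=1
t10.Δ4 s3=1 s0=0 s6=1 clk=1 s7=0 s8=0 s1=1 s4=1
t10.Δ5 s3=1 s0=0 s6=1 clk=1 s7=1 s8=0 s1=1 s4=1
t11.Δ0 s3=1 s0=0 s6=1 clk=1 s7=1 s8=0 s1=1 s4=1
t11.Δ1 s3=1 s0=0 s6=1 clk=0 s7=1 s8=0 s1=1 s4=1
t12.Δ0 s3=1 s0=0 s6=1 clk=0 s7=1 s8=0 s1=1 s4=1
t12.Δ1 s3=1 s0=0 s6=1 clk=1 s7=1 s8=0 s1=1 s4=1
t12.Δ2 s3=1 s0=0 s6=1 clk=1 s7=1 s8=0 s1=0 s4=1
t12.Δ3 s3=1 s0=1 s6=1 clk=1 s7=1 s8=0 s1=0 s4=0
t12.Δ4 s3=1 s0=0 s6=1 clk=1 s7=1 s8=0 s1=0 s4=0
t12.Δ5 s3=0 s0=0 s6=1 clk=1 s7=1 s8=0 s1=0 s4=0
t12.Δ6 s3=0 s0=0 s6=1 clk=1 s7=0 s8=0 s1=0 s4=0
t13.Δ0 s3=0 s0=0 s6=1 clk=1 s7=0 s8=0 s1=0 s4=0
t13.Δ1 s3=0 s0=0 s6=1 clk=0 s7=0 s8=0 s1=0 s4=0
t14.Δ0 s3=0 s0=0 s6=1 clk=0 s7=0 s8=0 s1=0 s4=0
t14.Δ1 s3=0 s0=0 s6=1 clk=1 s7=0 s8=0 s1=0 s4=0
t14.Δ2 s3=0 s0=0 s6=1 clk=1 s7=0 s8=0 s1=1 s4=0
t14.Δ3 s3=0 s0=1 s6=1 clk=1 s7=0 s8=0 s1=1 s4=1
t14.Δ4 s3=1 s0=0 s6=1 clk=1 s7=0 s8=0 s1=1 s4=1
t14.Δ5 s3=1 s0=0 s6=1 clk=1 s7=1 s8=0 s1=1 s4=1
t15.Δ0 s3=1 s0=0 s6=1 clk=1 s7=1 s8=0 s1=1 s4=1
t15.Δ1 s3=1 s0=0 s6=1 clk=0 s7=1 s8=0 s1=1 s4=1
t16.Δ0 s3=1 s0=0 s6=1 clk=0 s7=1 s8=0 s1=1 s4=1
t16.Δ1 s3=1 s0=0 s6=1 clk=1 s7=1 s8=0 s1=1 s4=1
t16.Δ2 s3=1 s0=0 s6=1 clk=1 s7=1 s8=0 s1=0 s4=1
t16.Δ3 s3=1 s0=1 s6=1 clk=1 s7=1 s8=0 s1=0 s4=0
t16.Δ4 s3=1 s0=0 s6=1 clk=1 s7=1 s8=0 s1=0 s4=0
t16.Δ5 s3=0 s0=0 s6=1 clk=1 s7=1 s8=0 s1=0 s4=0
t16.Δ6 s3=0 s0=0 s6=1 clk=1 s7=0 s8=0 s1=0 s4=0
t17.Δ0 s3=0 s0=0 s6=1 clk=1 s7=0 s8=0 s1=0 s4=0
t17.Δ1 s3=0 s0=0 s6=1 clk=0 s7=0 s8=0 s1=0 s4=0
t18.Δ0 s3=0 s0=0 s6=1 clk=0 s7=0 s8=0 s1=0 s4=0
t18.Δ1 s3=0 s0=0 s6=1 clk=1 s7=0 s8=0 s1=0 s4=0
t18.Δ2 s3=0 s0=0 s6=1 clk=1 s7=0 s8=0 s1=1 s4=0
t18.Δ3 s3=0 s0=1 s6=1 clk=1 s7=0 s8=0 s1=1 s4=1
t18.Δ4 s3=1 s0=0 s6=1 clk=1 s7=0 s8=0 s1=1 s4=1
t18.Δ5 s3=1 s0=0 s6=1 clk=1 s7=1 s8=0 s1=1 s4=1
t19.Δ0 s3=1 s0=0 s6=1 clk=1 s7=1 s8=0 s1=1 s4=1
t19.Δ1 s3=1 s0=0 s6=1 clk=0 s7=1 s8=0 s1=1 s4=1

0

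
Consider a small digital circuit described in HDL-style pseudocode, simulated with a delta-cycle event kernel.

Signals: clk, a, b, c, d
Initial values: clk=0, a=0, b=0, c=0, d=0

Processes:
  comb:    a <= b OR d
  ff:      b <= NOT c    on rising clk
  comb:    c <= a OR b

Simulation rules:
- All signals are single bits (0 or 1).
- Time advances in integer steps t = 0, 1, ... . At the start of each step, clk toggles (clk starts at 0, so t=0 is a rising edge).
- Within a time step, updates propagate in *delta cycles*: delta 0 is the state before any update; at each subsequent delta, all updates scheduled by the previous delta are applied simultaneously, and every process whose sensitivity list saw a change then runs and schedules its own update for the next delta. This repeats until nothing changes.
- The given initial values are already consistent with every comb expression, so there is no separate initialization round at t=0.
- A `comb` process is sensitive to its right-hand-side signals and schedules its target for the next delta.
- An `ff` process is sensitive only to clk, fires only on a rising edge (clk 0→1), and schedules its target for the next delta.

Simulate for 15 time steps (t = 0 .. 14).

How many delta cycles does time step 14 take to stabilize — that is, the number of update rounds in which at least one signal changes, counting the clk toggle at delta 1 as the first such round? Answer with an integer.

t0.Δ0 d=0 c=0 b=0 clk=0 a=0
t0.Δ1 d=0 c=0 b=0 clk=1 a=0
t0.Δ2 d=0 c=0 b=1 clk=1 a=0
t0.Δ3 d=0 c=1 b=1 clk=1 a=1
t1.Δ0 d=0 c=1 b=1 clk=1 a=1
t1.Δ1 d=0 c=1 b=1 clk=0 a=1
t2.Δ0 d=0 c=1 b=1 clk=0 a=1
t2.Δ1 d=0 c=1 b=1 clk=1 a=1
t2.Δ2 d=0 c=1 b=0 clk=1 a=1
t2.Δ3 d=0 c=1 b=0 clk=1 a=0
t2.Δ4 d=0 c=0 b=0 clk=1 a=0
t3.Δ0 d=0 c=0 b=0 clk=1 a=0
t3.Δ1 d=0 c=0 b=0 clk=0 a=0
t4.Δ0 d=0 c=0 b=0 clk=0 a=0
t4.Δ1 d=0 c=0 b=0 clk=1 a=0
t4.Δ2 d=0 c=0 b=1 clk=1 a=0
t4.Δ3 d=0 c=1 b=1 clk=1 a=1
t5.Δ0 d=0 c=1 b=1 clk=1 a=1
t5.Δ1 d=0 c=1 b=1 clk=0 a=1
t6.Δ0 d=0 c=1 b=1 clk=0 a=1
t6.Δ1 d=0 c=1 b=1 clk=1 a=1
t6.Δ2 d=0 c=1 b=0 clk=1 a=1
t6.Δ3 d=0 c=1 b=0 clk=1 a=0
t6.Δ4 d=0 c=0 b=0 clk=1 a=0
t7.Δ0 d=0 c=0 b=0 clk=1 a=0
t7.Δ1 d=0 c=0 b=0 clk=0 a=0
t8.Δ0 d=0 c=0 b=0 clk=0 a=0
t8.Δ1 d=0 c=0 b=0 clk=1 a=0
t8.Δ2 d=0 c=0 b=1 clk=1 a=0
t8.Δ3 d=0 c=1 b=1 clk=1 a=1
t9.Δ0 d=0 c=1 b=1 clk=1 a=1
t9.Δ1 d=0 c=1 b=1 clk=0 a=1
t10.Δ0 d=0 c=1 b=1 clk=0 a=1
t10.Δ1 d=0 c=1 b=1 clk=1 a=1
t10.Δ2 d=0 c=1 b=0 clk=1 a=1
t10.Δ3 d=0 c=1 b=0 clk=1 a=0
t10.Δ4 d=0 c=0 b=0 clk=1 a=0
t11.Δ0 d=0 c=0 b=0 clk=1 a=0
t11.Δ1 d=0 c=0 b=0 clk=0 a=0
t12.Δ0 d=0 c=0 b=0 clk=0 a=0
t12.Δ1 d=0 c=0 b=0 clk=1 a=0
t12.Δ2 d=0 c=0 b=1 clk=1 a=0
t12.Δ3 d=0 c=1 b=1 clk=1 a=1
t13.Δ0 d=0 c=1 b=1 clk=1 a=1
t13.Δ1 d=0 c=1 b=1 clk=0 a=1
t14.Δ0 d=0 c=1 b=1 clk=0 a=1
t14.Δ1 d=0 c=1 b=1 clk=1 a=1
t14.Δ2 d=0 c=1 b=0 clk=1 a=1
t14.Δ3 d=0 c=1 b=0 clk=1 a=0
t14.Δ4 d=0 c=0 b=0 clk=1 a=0

4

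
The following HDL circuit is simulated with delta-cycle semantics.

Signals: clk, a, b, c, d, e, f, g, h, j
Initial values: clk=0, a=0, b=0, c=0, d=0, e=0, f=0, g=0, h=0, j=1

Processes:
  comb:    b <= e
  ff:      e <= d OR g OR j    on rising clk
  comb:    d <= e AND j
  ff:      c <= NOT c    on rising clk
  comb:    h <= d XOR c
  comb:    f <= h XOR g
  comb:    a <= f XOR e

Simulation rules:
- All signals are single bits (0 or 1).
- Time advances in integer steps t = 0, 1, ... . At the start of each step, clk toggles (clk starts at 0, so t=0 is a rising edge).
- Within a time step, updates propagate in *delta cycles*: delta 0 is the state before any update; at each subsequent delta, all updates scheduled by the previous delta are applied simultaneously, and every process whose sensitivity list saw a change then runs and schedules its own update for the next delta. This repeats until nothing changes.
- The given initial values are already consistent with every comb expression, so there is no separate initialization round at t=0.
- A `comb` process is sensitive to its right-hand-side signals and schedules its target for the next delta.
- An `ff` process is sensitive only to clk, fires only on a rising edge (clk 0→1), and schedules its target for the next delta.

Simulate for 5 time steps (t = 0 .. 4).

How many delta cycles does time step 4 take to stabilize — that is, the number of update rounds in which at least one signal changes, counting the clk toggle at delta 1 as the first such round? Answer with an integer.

t=0 Δ0: f=0 j=1 h=0 clk=0 b=0 a=0 g=0 c=0 d=0 e=0
  Δ1: clk:0→1
  Δ2: c:0→1, e:0→1
  Δ3: h:0→1, b:0→1, a:0→1, d:0→1
  Δ4: f:0→1, h:1→0
  Δ5: f:1→0, a:1→0
  Δ6: a:0→1
  (6Δ to stable)
t=1 Δ0: f=0 j=1 h=0 clk=1 b=1 a=1 g=0 c=1 d=1 e=1
  Δ1: clk:1→0
  (1Δ to stable)
t=2 Δ0: f=0 j=1 h=0 clk=0 b=1 a=1 g=0 c=1 d=1 e=1
  Δ1: clk:0→1
  Δ2: c:1→0
  Δ3: h:0→1
  Δ4: f:0→1
  Δ5: a:1→0
  (5Δ to stable)
t=3 Δ0: f=1 j=1 h=1 clk=1 b=1 a=0 g=0 c=0 d=1 e=1
  Δ1: clk:1→0
  (1Δ to stable)
t=4 Δ0: f=1 j=1 h=1 clk=0 b=1 a=0 g=0 c=0 d=1 e=1
  Δ1: clk:0→1
  Δ2: c:0→1
  Δ3: h:1→0
  Δ4: f:1→0
  Δ5: a:0→1
  (5Δ to stable)

5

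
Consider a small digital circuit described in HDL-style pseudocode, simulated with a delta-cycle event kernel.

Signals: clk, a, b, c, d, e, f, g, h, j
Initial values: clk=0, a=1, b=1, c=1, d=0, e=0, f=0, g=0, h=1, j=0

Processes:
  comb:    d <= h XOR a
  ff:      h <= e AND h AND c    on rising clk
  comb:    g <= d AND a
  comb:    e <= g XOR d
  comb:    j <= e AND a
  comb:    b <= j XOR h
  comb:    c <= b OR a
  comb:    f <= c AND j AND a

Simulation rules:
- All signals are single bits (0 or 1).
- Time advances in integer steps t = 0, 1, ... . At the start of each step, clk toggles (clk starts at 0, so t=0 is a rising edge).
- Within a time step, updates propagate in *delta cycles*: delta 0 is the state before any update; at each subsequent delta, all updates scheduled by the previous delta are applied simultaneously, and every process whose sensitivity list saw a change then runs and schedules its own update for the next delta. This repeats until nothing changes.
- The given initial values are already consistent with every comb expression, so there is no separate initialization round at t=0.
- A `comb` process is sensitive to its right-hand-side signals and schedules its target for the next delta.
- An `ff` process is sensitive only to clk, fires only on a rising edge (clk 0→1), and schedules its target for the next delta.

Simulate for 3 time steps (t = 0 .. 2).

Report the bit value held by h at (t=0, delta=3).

t0.Δ0 a=1 clk=0 b=1 d=0 e=0 f=0 c=1 j=0 h=1 g=0
t0.Δ1 a=1 clk=1 b=1 d=0 e=0 f=0 c=1 j=0 h=1 g=0
t0.Δ2 a=1 clk=1 b=1 d=0 e=0 f=0 c=1 j=0 h=0 g=0
t0.Δ3 a=1 clk=1 b=0 d=1 e=0 f=0 c=1 j=0 h=0 g=0
t0.Δ4 a=1 clk=1 b=0 d=1 e=1 f=0 c=1 j=0 h=0 g=1
t0.Δ5 a=1 clk=1 b=0 d=1 e=0 f=0 c=1 j=1 h=0 g=1
t0.Δ6 a=1 clk=1 b=1 d=1 e=0 f=1 c=1 j=0 h=0 g=1
t0.Δ7 a=1 clk=1 b=0 d=1 e=0 f=0 c=1 j=0 h=0 g=1
t1.Δ0 a=1 clk=1 b=0 d=1 e=0 f=0 c=1 j=0 h=0 g=1
t1.Δ1 a=1 clk=0 b=0 d=1 e=0 f=0 c=1 j=0 h=0 g=1
t2.Δ0 a=1 clk=0 b=0 d=1 e=0 f=0 c=1 j=0 h=0 g=1
t2.Δ1 a=1 clk=1 b=0 d=1 e=0 f=0 c=1 j=0 h=0 g=1

0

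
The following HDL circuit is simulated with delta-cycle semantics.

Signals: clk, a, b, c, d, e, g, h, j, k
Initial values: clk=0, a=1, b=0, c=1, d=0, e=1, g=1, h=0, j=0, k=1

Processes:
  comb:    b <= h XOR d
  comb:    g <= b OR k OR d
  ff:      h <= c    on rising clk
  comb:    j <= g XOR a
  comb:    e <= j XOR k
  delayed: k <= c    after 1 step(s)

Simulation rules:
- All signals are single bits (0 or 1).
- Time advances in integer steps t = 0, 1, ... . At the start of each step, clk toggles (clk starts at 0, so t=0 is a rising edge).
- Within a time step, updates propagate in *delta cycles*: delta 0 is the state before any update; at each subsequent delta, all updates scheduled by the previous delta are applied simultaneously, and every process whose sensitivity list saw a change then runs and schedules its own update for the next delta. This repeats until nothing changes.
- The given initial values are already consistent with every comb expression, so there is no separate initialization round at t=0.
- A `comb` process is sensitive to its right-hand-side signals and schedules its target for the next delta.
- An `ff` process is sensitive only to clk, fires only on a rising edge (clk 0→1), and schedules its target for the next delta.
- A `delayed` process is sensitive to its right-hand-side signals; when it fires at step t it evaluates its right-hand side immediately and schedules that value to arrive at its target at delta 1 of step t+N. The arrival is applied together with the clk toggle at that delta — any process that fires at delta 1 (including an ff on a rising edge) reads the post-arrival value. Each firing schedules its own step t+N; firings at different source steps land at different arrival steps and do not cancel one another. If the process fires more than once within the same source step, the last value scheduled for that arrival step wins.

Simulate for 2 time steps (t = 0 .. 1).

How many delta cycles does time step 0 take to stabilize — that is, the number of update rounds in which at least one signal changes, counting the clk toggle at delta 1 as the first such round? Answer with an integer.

[bits: k,g,d,e,c,h,b,a,j,clk]
t=0: Δ0=1101100100 Δ1=1101100101 Δ2=1101110101 Δ3=1101111101 | 3Δ
t=1: Δ0=1101111101 Δ1=1101111100 | 1Δ

3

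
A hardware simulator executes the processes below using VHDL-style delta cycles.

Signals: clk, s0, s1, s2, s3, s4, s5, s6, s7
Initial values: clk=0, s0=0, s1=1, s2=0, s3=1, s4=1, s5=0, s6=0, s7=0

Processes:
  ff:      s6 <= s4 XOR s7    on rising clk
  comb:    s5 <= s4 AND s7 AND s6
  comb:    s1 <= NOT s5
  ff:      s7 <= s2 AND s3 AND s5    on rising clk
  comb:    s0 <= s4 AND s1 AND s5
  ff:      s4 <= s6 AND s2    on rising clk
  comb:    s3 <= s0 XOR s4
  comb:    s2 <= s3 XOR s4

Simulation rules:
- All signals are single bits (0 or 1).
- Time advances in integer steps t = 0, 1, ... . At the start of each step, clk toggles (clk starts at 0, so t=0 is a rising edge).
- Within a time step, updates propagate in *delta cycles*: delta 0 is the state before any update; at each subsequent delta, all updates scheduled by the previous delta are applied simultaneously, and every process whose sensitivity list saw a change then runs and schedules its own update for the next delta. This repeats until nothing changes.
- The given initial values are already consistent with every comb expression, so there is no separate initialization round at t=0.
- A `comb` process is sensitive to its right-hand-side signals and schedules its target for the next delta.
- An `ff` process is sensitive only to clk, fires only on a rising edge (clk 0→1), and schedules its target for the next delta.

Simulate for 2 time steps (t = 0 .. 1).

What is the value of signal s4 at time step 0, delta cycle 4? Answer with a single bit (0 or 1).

t0.Δ0 s7=0 s3=1 s5=0 s6=0 s1=1 clk=0 s4=1 s0=0 s2=0
t0.Δ1 s7=0 s3=1 s5=0 s6=0 s1=1 clk=1 s4=1 s0=0 s2=0
t0.Δ2 s7=0 s3=1 s5=0 s6=1 s1=1 clk=1 s4=0 s0=0 s2=0
t0.Δ3 s7=0 s3=0 s5=0 s6=1 s1=1 clk=1 s4=0 s0=0 s2=1
t0.Δ4 s7=0 s3=0 s5=0 s6=1 s1=1 clk=1 s4=0 s0=0 s2=0
t1.Δ0 s7=0 s3=0 s5=0 s6=1 s1=1 clk=1 s4=0 s0=0 s2=0
t1.Δ1 s7=0 s3=0 s5=0 s6=1 s1=1 clk=0 s4=0 s0=0 s2=0

0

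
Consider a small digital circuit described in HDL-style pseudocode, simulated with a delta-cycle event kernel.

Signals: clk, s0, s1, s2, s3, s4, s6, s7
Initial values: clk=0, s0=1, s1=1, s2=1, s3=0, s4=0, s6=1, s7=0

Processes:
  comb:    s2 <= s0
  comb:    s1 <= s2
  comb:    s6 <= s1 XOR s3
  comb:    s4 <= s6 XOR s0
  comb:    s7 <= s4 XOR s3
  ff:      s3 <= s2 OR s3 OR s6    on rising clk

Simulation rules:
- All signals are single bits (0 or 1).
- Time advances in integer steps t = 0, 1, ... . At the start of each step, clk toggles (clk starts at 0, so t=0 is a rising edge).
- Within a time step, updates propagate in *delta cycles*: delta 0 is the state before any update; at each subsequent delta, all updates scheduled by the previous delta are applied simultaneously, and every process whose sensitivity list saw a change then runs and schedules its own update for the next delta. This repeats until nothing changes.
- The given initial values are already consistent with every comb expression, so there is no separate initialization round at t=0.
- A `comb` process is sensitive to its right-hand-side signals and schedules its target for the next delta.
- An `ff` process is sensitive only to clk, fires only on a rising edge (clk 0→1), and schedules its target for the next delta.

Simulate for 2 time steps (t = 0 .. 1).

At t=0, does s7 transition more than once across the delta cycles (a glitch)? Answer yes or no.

t0.Δ0 s1=1 s6=1 s3=0 s0=1 s7=0 clk=0 s4=0 s2=1
t0.Δ1 s1=1 s6=1 s3=0 s0=1 s7=0 clk=1 s4=0 s2=1
t0.Δ2 s1=1 s6=1 s3=1 s0=1 s7=0 clk=1 s4=0 s2=1
t0.Δ3 s1=1 s6=0 s3=1 s0=1 s7=1 clk=1 s4=0 s2=1
t0.Δ4 s1=1 s6=0 s3=1 s0=1 s7=1 clk=1 s4=1 s2=1
t0.Δ5 s1=1 s6=0 s3=1 s0=1 s7=0 clk=1 s4=1 s2=1
t1.Δ0 s1=1 s6=0 s3=1 s0=1 s7=0 clk=1 s4=1 s2=1
t1.Δ1 s1=1 s6=0 s3=1 s0=1 s7=0 clk=0 s4=1 s2=1

yes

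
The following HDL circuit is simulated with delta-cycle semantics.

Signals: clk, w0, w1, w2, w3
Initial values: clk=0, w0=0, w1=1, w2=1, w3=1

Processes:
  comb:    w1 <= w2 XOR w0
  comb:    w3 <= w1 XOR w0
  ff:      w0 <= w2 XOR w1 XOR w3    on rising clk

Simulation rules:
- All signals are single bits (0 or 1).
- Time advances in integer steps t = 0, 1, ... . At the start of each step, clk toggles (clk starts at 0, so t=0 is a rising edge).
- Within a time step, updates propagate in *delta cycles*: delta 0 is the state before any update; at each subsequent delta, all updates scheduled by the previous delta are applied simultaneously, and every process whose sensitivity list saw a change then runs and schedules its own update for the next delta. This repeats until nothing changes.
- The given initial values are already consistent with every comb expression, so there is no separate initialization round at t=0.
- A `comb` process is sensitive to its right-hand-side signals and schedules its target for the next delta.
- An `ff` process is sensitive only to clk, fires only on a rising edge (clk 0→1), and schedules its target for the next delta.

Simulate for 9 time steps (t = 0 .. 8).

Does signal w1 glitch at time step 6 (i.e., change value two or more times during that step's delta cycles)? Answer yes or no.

[bits: w2,w3,w1,clk,w0]
t=0: Δ0=11100 Δ1=11110 Δ2=11111 Δ3=10011 Δ4=11011 | 4Δ
t=1: Δ0=11011 Δ1=11001 | 1Δ
t=2: Δ0=11001 Δ1=11011 Δ2=11010 Δ3=10110 Δ4=11110 | 4Δ
t=3: Δ0=11110 Δ1=11100 | 1Δ
t=4: Δ0=11100 Δ1=11110 Δ2=11111 Δ3=10011 Δ4=11011 | 4Δ
t=5: Δ0=11011 Δ1=11001 | 1Δ
t=6: Δ0=11001 Δ1=11011 Δ2=11010 Δ3=10110 Δ4=11110 | 4Δ
t=7: Δ0=11110 Δ1=11100 | 1Δ
t=8: Δ0=11100 Δ1=11110 Δ2=11111 Δ3=10011 Δ4=11011 | 4Δ

no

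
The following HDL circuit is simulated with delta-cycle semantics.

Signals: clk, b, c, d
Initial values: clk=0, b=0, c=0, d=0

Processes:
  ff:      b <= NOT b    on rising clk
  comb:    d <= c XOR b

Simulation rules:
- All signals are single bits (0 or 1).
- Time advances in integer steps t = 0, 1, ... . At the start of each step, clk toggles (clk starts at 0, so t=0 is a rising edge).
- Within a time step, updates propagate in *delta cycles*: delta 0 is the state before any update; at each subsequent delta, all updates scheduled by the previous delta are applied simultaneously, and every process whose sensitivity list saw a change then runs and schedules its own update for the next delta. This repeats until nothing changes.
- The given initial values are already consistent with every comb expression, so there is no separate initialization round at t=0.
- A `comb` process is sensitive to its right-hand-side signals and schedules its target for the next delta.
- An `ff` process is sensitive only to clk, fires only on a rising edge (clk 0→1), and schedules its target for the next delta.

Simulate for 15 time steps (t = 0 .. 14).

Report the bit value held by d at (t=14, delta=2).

[bits: b,c,clk,d]
t=0: Δ0=0000 Δ1=0010 Δ2=1010 Δ3=1011 | 3Δ
t=1: Δ0=1011 Δ1=1001 | 1Δ
t=2: Δ0=1001 Δ1=1011 Δ2=0011 Δ3=0010 | 3Δ
t=3: Δ0=0010 Δ1=0000 | 1Δ
t=4: Δ0=0000 Δ1=0010 Δ2=1010 Δ3=1011 | 3Δ
t=5: Δ0=1011 Δ1=1001 | 1Δ
t=6: Δ0=1001 Δ1=1011 Δ2=0011 Δ3=0010 | 3Δ
t=7: Δ0=0010 Δ1=0000 | 1Δ
t=8: Δ0=0000 Δ1=0010 Δ2=1010 Δ3=1011 | 3Δ
t=9: Δ0=1011 Δ1=1001 | 1Δ
t=10: Δ0=1001 Δ1=1011 Δ2=0011 Δ3=0010 | 3Δ
t=11: Δ0=0010 Δ1=0000 | 1Δ
t=12: Δ0=0000 Δ1=0010 Δ2=1010 Δ3=1011 | 3Δ
t=13: Δ0=1011 Δ1=1001 | 1Δ
t=14: Δ0=1001 Δ1=1011 Δ2=0011 Δ3=0010 | 3Δ

1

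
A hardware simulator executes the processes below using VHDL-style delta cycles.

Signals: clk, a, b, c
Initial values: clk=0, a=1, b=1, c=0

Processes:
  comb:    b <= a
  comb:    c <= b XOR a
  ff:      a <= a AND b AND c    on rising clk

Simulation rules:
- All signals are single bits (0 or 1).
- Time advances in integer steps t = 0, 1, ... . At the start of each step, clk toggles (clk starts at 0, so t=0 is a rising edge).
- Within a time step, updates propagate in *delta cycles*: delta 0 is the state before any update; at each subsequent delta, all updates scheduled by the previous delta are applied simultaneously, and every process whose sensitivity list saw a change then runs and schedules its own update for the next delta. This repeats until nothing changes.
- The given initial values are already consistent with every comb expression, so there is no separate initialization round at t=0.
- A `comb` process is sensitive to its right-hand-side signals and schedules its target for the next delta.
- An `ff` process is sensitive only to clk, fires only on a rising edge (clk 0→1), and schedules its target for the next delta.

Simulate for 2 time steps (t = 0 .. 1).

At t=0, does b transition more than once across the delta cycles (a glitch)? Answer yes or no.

no

t0.Δ0 b=1 c=0 clk=0 a=1
t0.Δ1 b=1 c=0 clk=1 a=1
t0.Δ2 b=1 c=0 clk=1 a=0
t0.Δ3 b=0 c=1 clk=1 a=0
t0.Δ4 b=0 c=0 clk=1 a=0
t1.Δ0 b=0 c=0 clk=1 a=0
t1.Δ1 b=0 c=0 clk=0 a=0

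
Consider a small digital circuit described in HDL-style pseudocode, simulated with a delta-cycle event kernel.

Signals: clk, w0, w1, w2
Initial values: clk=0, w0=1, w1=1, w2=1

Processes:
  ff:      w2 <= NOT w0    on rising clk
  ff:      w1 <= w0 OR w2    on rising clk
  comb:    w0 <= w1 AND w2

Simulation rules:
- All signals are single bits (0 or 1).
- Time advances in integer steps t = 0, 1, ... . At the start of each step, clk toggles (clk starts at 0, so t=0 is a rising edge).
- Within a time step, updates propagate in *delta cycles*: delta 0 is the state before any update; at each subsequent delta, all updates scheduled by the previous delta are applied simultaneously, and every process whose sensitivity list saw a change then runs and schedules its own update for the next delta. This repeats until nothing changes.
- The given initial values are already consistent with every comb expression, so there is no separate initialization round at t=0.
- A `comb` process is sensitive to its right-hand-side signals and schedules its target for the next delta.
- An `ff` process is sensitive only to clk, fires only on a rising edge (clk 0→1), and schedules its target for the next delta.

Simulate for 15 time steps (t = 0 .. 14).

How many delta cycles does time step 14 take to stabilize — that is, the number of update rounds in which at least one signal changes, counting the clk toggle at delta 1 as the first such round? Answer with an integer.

t=0 Δ0: w0=1 clk=0 w1=1 w2=1
  Δ1: clk:0→1
  Δ2: w2:1→0
  Δ3: w0:1→0
  (3Δ to stable)
t=1 Δ0: w0=0 clk=1 w1=1 w2=0
  Δ1: clk:1→0
  (1Δ to stable)
t=2 Δ0: w0=0 clk=0 w1=1 w2=0
  Δ1: clk:0→1
  Δ2: w1:1→0, w2:0→1
  (2Δ to stable)
t=3 Δ0: w0=0 clk=1 w1=0 w2=1
  Δ1: clk:1→0
  (1Δ to stable)
t=4 Δ0: w0=0 clk=0 w1=0 w2=1
  Δ1: clk:0→1
  Δ2: w1:0→1
  Δ3: w0:0→1
  (3Δ to stable)
t=5 Δ0: w0=1 clk=1 w1=1 w2=1
  Δ1: clk:1→0
  (1Δ to stable)
t=6 Δ0: w0=1 clk=0 w1=1 w2=1
  Δ1: clk:0→1
  Δ2: w2:1→0
  Δ3: w0:1→0
  (3Δ to stable)
t=7 Δ0: w0=0 clk=1 w1=1 w2=0
  Δ1: clk:1→0
  (1Δ to stable)
t=8 Δ0: w0=0 clk=0 w1=1 w2=0
  Δ1: clk:0→1
  Δ2: w1:1→0, w2:0→1
  (2Δ to stable)
t=9 Δ0: w0=0 clk=1 w1=0 w2=1
  Δ1: clk:1→0
  (1Δ to stable)
t=10 Δ0: w0=0 clk=0 w1=0 w2=1
  Δ1: clk:0→1
  Δ2: w1:0→1
  Δ3: w0:0→1
  (3Δ to stable)
t=11 Δ0: w0=1 clk=1 w1=1 w2=1
  Δ1: clk:1→0
  (1Δ to stable)
t=12 Δ0: w0=1 clk=0 w1=1 w2=1
  Δ1: clk:0→1
  Δ2: w2:1→0
  Δ3: w0:1→0
  (3Δ to stable)
t=13 Δ0: w0=0 clk=1 w1=1 w2=0
  Δ1: clk:1→0
  (1Δ to stable)
t=14 Δ0: w0=0 clk=0 w1=1 w2=0
  Δ1: clk:0→1
  Δ2: w1:1→0, w2:0→1
  (2Δ to stable)

2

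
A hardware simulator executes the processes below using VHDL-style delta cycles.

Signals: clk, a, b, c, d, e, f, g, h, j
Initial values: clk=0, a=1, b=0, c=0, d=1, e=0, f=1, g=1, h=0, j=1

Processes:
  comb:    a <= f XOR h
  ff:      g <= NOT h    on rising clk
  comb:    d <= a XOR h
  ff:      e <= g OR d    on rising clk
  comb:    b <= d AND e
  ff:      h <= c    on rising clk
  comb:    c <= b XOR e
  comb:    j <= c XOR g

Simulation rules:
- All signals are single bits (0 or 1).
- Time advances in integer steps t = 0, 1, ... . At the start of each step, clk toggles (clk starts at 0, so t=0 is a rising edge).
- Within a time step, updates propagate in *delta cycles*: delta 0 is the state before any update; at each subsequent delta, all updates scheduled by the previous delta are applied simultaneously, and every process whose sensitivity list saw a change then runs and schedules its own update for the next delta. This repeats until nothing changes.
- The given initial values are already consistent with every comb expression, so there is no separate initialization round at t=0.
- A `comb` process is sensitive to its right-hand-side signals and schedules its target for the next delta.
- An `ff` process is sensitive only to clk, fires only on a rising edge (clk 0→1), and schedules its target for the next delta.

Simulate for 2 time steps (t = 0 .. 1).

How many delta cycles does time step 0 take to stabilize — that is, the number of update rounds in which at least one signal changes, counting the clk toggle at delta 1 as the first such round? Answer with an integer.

5

t0.Δ0 e=0 g=1 c=0 h=0 j=1 clk=0 b=0 a=1 d=1 f=1
t0.Δ1 e=0 g=1 c=0 h=0 j=1 clk=1 b=0 a=1 d=1 f=1
t0.Δ2 e=1 g=1 c=0 h=0 j=1 clk=1 b=0 a=1 d=1 f=1
t0.Δ3 e=1 g=1 c=1 h=0 j=1 clk=1 b=1 a=1 d=1 f=1
t0.Δ4 e=1 g=1 c=0 h=0 j=0 clk=1 b=1 a=1 d=1 f=1
t0.Δ5 e=1 g=1 c=0 h=0 j=1 clk=1 b=1 a=1 d=1 f=1
t1.Δ0 e=1 g=1 c=0 h=0 j=1 clk=1 b=1 a=1 d=1 f=1
t1.Δ1 e=1 g=1 c=0 h=0 j=1 clk=0 b=1 a=1 d=1 f=1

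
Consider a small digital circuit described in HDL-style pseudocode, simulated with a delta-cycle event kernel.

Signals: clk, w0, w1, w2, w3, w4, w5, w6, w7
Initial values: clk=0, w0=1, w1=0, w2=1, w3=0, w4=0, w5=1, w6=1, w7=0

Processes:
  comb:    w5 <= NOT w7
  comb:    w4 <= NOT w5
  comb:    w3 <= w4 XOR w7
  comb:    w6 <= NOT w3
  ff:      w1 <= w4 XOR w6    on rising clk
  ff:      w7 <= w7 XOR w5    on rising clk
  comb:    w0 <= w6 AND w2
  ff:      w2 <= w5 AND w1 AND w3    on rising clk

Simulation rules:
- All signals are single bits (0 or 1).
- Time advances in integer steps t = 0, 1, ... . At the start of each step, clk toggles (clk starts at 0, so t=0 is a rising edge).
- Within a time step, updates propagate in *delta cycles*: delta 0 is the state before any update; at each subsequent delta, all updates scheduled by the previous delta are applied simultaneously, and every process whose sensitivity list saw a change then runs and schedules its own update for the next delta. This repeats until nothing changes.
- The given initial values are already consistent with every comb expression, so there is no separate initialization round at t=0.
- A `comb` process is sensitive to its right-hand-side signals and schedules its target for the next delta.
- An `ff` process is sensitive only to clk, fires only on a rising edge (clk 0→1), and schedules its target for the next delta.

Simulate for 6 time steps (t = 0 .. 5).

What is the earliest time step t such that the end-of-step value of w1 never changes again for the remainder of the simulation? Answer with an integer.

t=0 Δ0: w5=1 w6=1 w3=0 w2=1 w0=1 w7=0 w4=0 clk=0 w1=0
  Δ1: clk:0→1
  Δ2: w2:1→0, w7:0→1, w1:0→1
  Δ3: w5:1→0, w3:0→1, w0:1→0
  Δ4: w6:1→0, w4:0→1
  Δ5: w3:1→0
  Δ6: w6:0→1
  (6Δ to stable)
t=1 Δ0: w5=0 w6=1 w3=0 w2=0 w0=0 w7=1 w4=1 clk=1 w1=1
  Δ1: clk:1→0
  (1Δ to stable)
t=2 Δ0: w5=0 w6=1 w3=0 w2=0 w0=0 w7=1 w4=1 clk=0 w1=1
  Δ1: clk:0→1
  Δ2: w1:1→0
  (2Δ to stable)
t=3 Δ0: w5=0 w6=1 w3=0 w2=0 w0=0 w7=1 w4=1 clk=1 w1=0
  Δ1: clk:1→0
  (1Δ to stable)
t=4 Δ0: w5=0 w6=1 w3=0 w2=0 w0=0 w7=1 w4=1 clk=0 w1=0
  Δ1: clk:0→1
  (1Δ to stable)
t=5 Δ0: w5=0 w6=1 w3=0 w2=0 w0=0 w7=1 w4=1 clk=1 w1=0
  Δ1: clk:1→0
  (1Δ to stable)

2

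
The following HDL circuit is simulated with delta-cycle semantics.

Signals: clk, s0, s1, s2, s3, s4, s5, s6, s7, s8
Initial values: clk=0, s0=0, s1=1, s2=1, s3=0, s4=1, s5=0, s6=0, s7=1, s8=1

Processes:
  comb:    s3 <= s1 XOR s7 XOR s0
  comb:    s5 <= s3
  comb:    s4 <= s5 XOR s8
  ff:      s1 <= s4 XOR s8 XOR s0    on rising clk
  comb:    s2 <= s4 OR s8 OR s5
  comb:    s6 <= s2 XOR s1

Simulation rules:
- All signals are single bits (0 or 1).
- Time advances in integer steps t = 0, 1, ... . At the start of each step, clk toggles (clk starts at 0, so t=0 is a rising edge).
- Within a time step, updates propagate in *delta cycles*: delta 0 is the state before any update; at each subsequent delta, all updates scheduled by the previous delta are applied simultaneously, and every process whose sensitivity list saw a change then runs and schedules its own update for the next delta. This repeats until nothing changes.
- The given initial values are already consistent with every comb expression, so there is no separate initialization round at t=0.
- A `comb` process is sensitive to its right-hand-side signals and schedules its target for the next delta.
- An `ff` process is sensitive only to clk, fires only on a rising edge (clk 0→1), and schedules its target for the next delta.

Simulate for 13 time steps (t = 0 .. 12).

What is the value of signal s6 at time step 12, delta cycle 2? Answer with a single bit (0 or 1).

0

t0.Δ0 clk=0 s5=0 s8=1 s6=0 s3=0 s7=1 s2=1 s1=1 s0=0 s4=1
t0.Δ1 clk=1 s5=0 s8=1 s6=0 s3=0 s7=1 s2=1 s1=1 s0=0 s4=1
t0.Δ2 clk=1 s5=0 s8=1 s6=0 s3=0 s7=1 s2=1 s1=0 s0=0 s4=1
t0.Δ3 clk=1 s5=0 s8=1 s6=1 s3=1 s7=1 s2=1 s1=0 s0=0 s4=1
t0.Δ4 clk=1 s5=1 s8=1 s6=1 s3=1 s7=1 s2=1 s1=0 s0=0 s4=1
t0.Δ5 clk=1 s5=1 s8=1 s6=1 s3=1 s7=1 s2=1 s1=0 s0=0 s4=0
t1.Δ0 clk=1 s5=1 s8=1 s6=1 s3=1 s7=1 s2=1 s1=0 s0=0 s4=0
t1.Δ1 clk=0 s5=1 s8=1 s6=1 s3=1 s7=1 s2=1 s1=0 s0=0 s4=0
t2.Δ0 clk=0 s5=1 s8=1 s6=1 s3=1 s7=1 s2=1 s1=0 s0=0 s4=0
t2.Δ1 clk=1 s5=1 s8=1 s6=1 s3=1 s7=1 s2=1 s1=0 s0=0 s4=0
t2.Δ2 clk=1 s5=1 s8=1 s6=1 s3=1 s7=1 s2=1 s1=1 s0=0 s4=0
t2.Δ3 clk=1 s5=1 s8=1 s6=0 s3=0 s7=1 s2=1 s1=1 s0=0 s4=0
t2.Δ4 clk=1 s5=0 s8=1 s6=0 s3=0 s7=1 s2=1 s1=1 s0=0 s4=0
t2.Δ5 clk=1 s5=0 s8=1 s6=0 s3=0 s7=1 s2=1 s1=1 s0=0 s4=1
t3.Δ0 clk=1 s5=0 s8=1 s6=0 s3=0 s7=1 s2=1 s1=1 s0=0 s4=1
t3.Δ1 clk=0 s5=0 s8=1 s6=0 s3=0 s7=1 s2=1 s1=1 s0=0 s4=1
t4.Δ0 clk=0 s5=0 s8=1 s6=0 s3=0 s7=1 s2=1 s1=1 s0=0 s4=1
t4.Δ1 clk=1 s5=0 s8=1 s6=0 s3=0 s7=1 s2=1 s1=1 s0=0 s4=1
t4.Δ2 clk=1 s5=0 s8=1 s6=0 s3=0 s7=1 s2=1 s1=0 s0=0 s4=1
t4.Δ3 clk=1 s5=0 s8=1 s6=1 s3=1 s7=1 s2=1 s1=0 s0=0 s4=1
t4.Δ4 clk=1 s5=1 s8=1 s6=1 s3=1 s7=1 s2=1 s1=0 s0=0 s4=1
t4.Δ5 clk=1 s5=1 s8=1 s6=1 s3=1 s7=1 s2=1 s1=0 s0=0 s4=0
t5.Δ0 clk=1 s5=1 s8=1 s6=1 s3=1 s7=1 s2=1 s1=0 s0=0 s4=0
t5.Δ1 clk=0 s5=1 s8=1 s6=1 s3=1 s7=1 s2=1 s1=0 s0=0 s4=0
t6.Δ0 clk=0 s5=1 s8=1 s6=1 s3=1 s7=1 s2=1 s1=0 s0=0 s4=0
t6.Δ1 clk=1 s5=1 s8=1 s6=1 s3=1 s7=1 s2=1 s1=0 s0=0 s4=0
t6.Δ2 clk=1 s5=1 s8=1 s6=1 s3=1 s7=1 s2=1 s1=1 s0=0 s4=0
t6.Δ3 clk=1 s5=1 s8=1 s6=0 s3=0 s7=1 s2=1 s1=1 s0=0 s4=0
t6.Δ4 clk=1 s5=0 s8=1 s6=0 s3=0 s7=1 s2=1 s1=1 s0=0 s4=0
t6.Δ5 clk=1 s5=0 s8=1 s6=0 s3=0 s7=1 s2=1 s1=1 s0=0 s4=1
t7.Δ0 clk=1 s5=0 s8=1 s6=0 s3=0 s7=1 s2=1 s1=1 s0=0 s4=1
t7.Δ1 clk=0 s5=0 s8=1 s6=0 s3=0 s7=1 s2=1 s1=1 s0=0 s4=1
t8.Δ0 clk=0 s5=0 s8=1 s6=0 s3=0 s7=1 s2=1 s1=1 s0=0 s4=1
t8.Δ1 clk=1 s5=0 s8=1 s6=0 s3=0 s7=1 s2=1 s1=1 s0=0 s4=1
t8.Δ2 clk=1 s5=0 s8=1 s6=0 s3=0 s7=1 s2=1 s1=0 s0=0 s4=1
t8.Δ3 clk=1 s5=0 s8=1 s6=1 s3=1 s7=1 s2=1 s1=0 s0=0 s4=1
t8.Δ4 clk=1 s5=1 s8=1 s6=1 s3=1 s7=1 s2=1 s1=0 s0=0 s4=1
t8.Δ5 clk=1 s5=1 s8=1 s6=1 s3=1 s7=1 s2=1 s1=0 s0=0 s4=0
t9.Δ0 clk=1 s5=1 s8=1 s6=1 s3=1 s7=1 s2=1 s1=0 s0=0 s4=0
t9.Δ1 clk=0 s5=1 s8=1 s6=1 s3=1 s7=1 s2=1 s1=0 s0=0 s4=0
t10.Δ0 clk=0 s5=1 s8=1 s6=1 s3=1 s7=1 s2=1 s1=0 s0=0 s4=0
t10.Δ1 clk=1 s5=1 s8=1 s6=1 s3=1 s7=1 s2=1 s1=0 s0=0 s4=0
t10.Δ2 clk=1 s5=1 s8=1 s6=1 s3=1 s7=1 s2=1 s1=1 s0=0 s4=0
t10.Δ3 clk=1 s5=1 s8=1 s6=0 s3=0 s7=1 s2=1 s1=1 s0=0 s4=0
t10.Δ4 clk=1 s5=0 s8=1 s6=0 s3=0 s7=1 s2=1 s1=1 s0=0 s4=0
t10.Δ5 clk=1 s5=0 s8=1 s6=0 s3=0 s7=1 s2=1 s1=1 s0=0 s4=1
t11.Δ0 clk=1 s5=0 s8=1 s6=0 s3=0 s7=1 s2=1 s1=1 s0=0 s4=1
t11.Δ1 clk=0 s5=0 s8=1 s6=0 s3=0 s7=1 s2=1 s1=1 s0=0 s4=1
t12.Δ0 clk=0 s5=0 s8=1 s6=0 s3=0 s7=1 s2=1 s1=1 s0=0 s4=1
t12.Δ1 clk=1 s5=0 s8=1 s6=0 s3=0 s7=1 s2=1 s1=1 s0=0 s4=1
t12.Δ2 clk=1 s5=0 s8=1 s6=0 s3=0 s7=1 s2=1 s1=0 s0=0 s4=1
t12.Δ3 clk=1 s5=0 s8=1 s6=1 s3=1 s7=1 s2=1 s1=0 s0=0 s4=1
t12.Δ4 clk=1 s5=1 s8=1 s6=1 s3=1 s7=1 s2=1 s1=0 s0=0 s4=1
t12.Δ5 clk=1 s5=1 s8=1 s6=1 s3=1 s7=1 s2=1 s1=0 s0=0 s4=0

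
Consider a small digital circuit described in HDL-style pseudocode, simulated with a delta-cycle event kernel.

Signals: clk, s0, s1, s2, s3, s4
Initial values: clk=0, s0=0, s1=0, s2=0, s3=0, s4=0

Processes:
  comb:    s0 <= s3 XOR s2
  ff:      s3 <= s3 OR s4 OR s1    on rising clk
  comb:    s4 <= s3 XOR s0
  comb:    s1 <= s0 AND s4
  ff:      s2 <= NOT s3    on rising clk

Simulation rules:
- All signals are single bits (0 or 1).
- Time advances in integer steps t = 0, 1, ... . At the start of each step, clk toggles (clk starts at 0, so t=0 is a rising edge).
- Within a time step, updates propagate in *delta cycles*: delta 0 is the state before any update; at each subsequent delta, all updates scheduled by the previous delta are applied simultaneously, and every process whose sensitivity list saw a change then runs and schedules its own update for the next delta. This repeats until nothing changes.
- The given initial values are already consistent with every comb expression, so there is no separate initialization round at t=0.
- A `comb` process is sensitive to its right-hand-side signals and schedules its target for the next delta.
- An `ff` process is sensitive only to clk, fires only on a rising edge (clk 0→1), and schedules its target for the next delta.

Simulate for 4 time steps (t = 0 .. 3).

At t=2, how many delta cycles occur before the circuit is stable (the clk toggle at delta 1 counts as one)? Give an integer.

[bits: s4,s0,s1,s2,clk,s3]
t=0: Δ0=000000 Δ1=000010 Δ2=000110 Δ3=010110 Δ4=110110 Δ5=111110 | 5Δ
t=1: Δ0=111110 Δ1=111100 | 1Δ
t=2: Δ0=111100 Δ1=111110 Δ2=111111 Δ3=001111 Δ4=100111 | 4Δ
t=3: Δ0=100111 Δ1=100101 | 1Δ

4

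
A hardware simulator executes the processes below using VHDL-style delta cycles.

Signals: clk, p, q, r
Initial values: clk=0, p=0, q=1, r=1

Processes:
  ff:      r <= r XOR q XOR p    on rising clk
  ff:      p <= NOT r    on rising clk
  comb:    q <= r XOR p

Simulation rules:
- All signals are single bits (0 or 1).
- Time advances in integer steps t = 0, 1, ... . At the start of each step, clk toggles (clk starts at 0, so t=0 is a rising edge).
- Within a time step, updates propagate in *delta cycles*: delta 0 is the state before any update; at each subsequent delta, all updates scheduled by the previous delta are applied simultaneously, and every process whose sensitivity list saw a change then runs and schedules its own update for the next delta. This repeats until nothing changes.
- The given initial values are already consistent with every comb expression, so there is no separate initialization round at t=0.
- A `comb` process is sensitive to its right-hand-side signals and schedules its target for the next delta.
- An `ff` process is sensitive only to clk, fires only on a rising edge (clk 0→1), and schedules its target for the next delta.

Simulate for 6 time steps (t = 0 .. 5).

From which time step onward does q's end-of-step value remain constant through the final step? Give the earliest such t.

2

[bits: p,clk,r,q]
t=0: Δ0=0011 Δ1=0111 Δ2=0101 Δ3=0100 | 3Δ
t=1: Δ0=0100 Δ1=0000 | 1Δ
t=2: Δ0=0000 Δ1=0100 Δ2=1100 Δ3=1101 | 3Δ
t=3: Δ0=1101 Δ1=1001 | 1Δ
t=4: Δ0=1001 Δ1=1101 | 1Δ
t=5: Δ0=1101 Δ1=1001 | 1Δ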